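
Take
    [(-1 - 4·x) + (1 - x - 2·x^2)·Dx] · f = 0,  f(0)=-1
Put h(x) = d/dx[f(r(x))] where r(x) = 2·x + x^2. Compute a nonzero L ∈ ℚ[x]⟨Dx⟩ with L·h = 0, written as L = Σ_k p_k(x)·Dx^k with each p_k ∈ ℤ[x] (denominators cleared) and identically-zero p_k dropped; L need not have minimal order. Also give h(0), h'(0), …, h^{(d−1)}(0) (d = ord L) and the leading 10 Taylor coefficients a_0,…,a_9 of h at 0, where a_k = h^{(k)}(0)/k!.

L = (13 + 52·x + 186·x^2 + 160·x^3 + 40·x^4) + (-1 - 5·x + 26·x^2 + 62·x^3 + 40·x^4 + 8·x^5)·Dx  (order 1).
h: a_k = -2, -26, -156, -956, -5270, -28206, -146328, -744216, -3725154, -18416890, …
ICs: h(0) = -2.

f: a_k = -1, -1, -3, -5, -11, -21, -43, -85, -171, -341, …
f∘r: x↦r, Dx↦Dx/r' in L_f ⇒ L₀.
h₀' ⇒ L via d/dx closure of L₀.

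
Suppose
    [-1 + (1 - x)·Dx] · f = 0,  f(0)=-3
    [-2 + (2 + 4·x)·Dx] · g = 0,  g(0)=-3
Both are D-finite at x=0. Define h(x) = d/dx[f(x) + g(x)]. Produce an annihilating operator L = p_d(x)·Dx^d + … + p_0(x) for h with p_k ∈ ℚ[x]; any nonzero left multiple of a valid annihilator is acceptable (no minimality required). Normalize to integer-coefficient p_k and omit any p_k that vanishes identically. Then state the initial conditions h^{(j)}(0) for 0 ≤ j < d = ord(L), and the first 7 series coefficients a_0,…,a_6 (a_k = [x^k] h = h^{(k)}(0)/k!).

f: a_k = -3, -3, -3, -3, -3, -3, -3, …
g: a_k = -3, -3, 3/2, -3/2, 15/8, -21/8, 63/16, …
Sum ⇒ L₀ = lclm(L_f,L_g) in ℚ(x)⟨Dx⟩.
h₀' ⇒ L via d/dx closure of L₀.
L = (-4 - 2·x) + (-1 - 10·x - 7·x^2)·Dx + (1 + 2·x - x^2 - 2·x^3)·Dx^2  (order 2).
h: a_k = -6, -3, -27/2, -9/2, -225/8, 45/8, -1029/16, …
ICs: h(0) = -6, h′(0) = -3.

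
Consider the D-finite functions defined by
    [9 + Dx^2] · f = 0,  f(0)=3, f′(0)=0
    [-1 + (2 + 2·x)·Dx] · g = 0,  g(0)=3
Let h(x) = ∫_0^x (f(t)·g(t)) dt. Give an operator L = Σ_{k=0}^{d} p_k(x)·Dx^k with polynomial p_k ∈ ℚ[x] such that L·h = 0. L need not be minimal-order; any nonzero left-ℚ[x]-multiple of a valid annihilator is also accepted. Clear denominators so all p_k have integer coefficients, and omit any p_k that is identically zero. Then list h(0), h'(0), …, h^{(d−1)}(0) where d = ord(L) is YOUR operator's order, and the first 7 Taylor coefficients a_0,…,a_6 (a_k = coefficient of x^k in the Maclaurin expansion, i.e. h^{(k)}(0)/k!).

f: a_k = 3, 0, -27/2, 0, 81/8, 0, -243/80, …
g: a_k = 3, 3/2, -3/8, 3/16, -15/128, 21/256, -63/1024, …
Sym-product of L_f,L_g gives L₀ (≤ ord 2).
h=∫₀ˣh₀: take L = L₀·Dx.
L = (39 + 72·x + 36·x^2)·Dx + (-4 - 4·x)·Dx^2 + (4 + 8·x + 4·x^2)·Dx^3  (order 3).
h: a_k = 0, 9, 9/4, -111/8, -315/64, 4491/640, 1101/512, …
ICs: h(0) = 0, h′(0) = 9, h′′(0) = 9/2.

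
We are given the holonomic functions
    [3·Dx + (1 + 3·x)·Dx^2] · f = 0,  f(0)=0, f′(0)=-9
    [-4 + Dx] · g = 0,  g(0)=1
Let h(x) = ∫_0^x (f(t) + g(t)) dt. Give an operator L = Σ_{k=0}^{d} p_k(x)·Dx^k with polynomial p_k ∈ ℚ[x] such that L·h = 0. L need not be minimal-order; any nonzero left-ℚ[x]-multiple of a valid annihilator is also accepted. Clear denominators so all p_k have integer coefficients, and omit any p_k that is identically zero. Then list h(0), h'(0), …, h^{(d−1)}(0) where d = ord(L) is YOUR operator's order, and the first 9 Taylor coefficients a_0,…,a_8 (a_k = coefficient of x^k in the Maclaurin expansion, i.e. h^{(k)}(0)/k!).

L = (-120 - 144·x)·Dx^2 + (2 - 96·x - 144·x^2)·Dx^3 + (7 + 33·x + 36·x^2)·Dx^4  (order 4).
h: a_k = 0, 1, -5/2, 43/6, -49/12, 857/60, -2059/90, 33317/630, -294221/2520, …
ICs: h(0) = 0, h′(0) = 1, h′′(0) = -5, h′′′(0) = 43.

f: a_k = 0, -9, 27/2, -27, 243/4, -729/5, 729/2, -6561/7, 19683/8, …
g: a_k = 1, 4, 8, 32/3, 32/3, 128/15, 256/45, 1024/315, 512/315, …
h₀=f+g: left-lcm gives L₀, ord ≤ 3.
Integrate: L := L₀·Dx.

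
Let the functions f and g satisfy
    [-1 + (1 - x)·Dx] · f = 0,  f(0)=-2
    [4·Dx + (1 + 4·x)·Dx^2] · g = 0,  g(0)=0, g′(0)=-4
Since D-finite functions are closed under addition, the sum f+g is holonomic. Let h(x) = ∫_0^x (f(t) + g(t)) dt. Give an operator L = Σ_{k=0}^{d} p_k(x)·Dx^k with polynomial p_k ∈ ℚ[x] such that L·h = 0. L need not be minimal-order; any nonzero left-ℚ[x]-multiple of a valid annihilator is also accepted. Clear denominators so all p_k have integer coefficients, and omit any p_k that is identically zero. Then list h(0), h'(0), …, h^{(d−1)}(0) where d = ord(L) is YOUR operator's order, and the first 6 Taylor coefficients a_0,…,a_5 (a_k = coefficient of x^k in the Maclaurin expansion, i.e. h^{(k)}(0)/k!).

f: a_k = -2, -2, -2, -2, -2, -2, …
g: a_k = 0, -4, 8, -64/3, 64, -1024/5, …
h₀=f+g: left-lcm gives L₀, ord ≤ 3.
h=∫₀ˣh₀: take L = L₀·Dx.
L = (44 + 16·x)·Dx^2 + (-13 + 56·x + 32·x^2)·Dx^3 + (-3 - 11·x + 6·x^2 + 8·x^3)·Dx^4  (order 4).
h: a_k = 0, -2, -3, 2, -35/6, 62/5, …
ICs: h(0) = 0, h′(0) = -2, h′′(0) = -6, h′′′(0) = 12.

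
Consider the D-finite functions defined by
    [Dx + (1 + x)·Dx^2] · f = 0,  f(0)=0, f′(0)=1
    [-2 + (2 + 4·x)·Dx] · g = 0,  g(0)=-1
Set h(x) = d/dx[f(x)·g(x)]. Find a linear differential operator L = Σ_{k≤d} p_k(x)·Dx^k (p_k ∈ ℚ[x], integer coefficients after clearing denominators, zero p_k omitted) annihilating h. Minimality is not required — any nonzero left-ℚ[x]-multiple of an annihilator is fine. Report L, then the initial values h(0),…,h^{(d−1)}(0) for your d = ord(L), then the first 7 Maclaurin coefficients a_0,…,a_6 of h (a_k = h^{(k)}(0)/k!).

L = (1 + 4·x + x^2) + (7 + 27·x + 30·x^2 + 8·x^3)·Dx + (2 + 11·x + 21·x^2 + 16·x^3 + 4·x^4)·Dx^2  (order 2).
h: a_k = -1, -1, 2, -10/3, 131/24, -363/40, 309/20, …
ICs: h(0) = -1, h′(0) = -1.

f: a_k = 0, 1, -1/2, 1/3, -1/4, 1/5, -1/6, …
g: a_k = -1, -1, 1/2, -1/2, 5/8, -7/8, 21/16, …
f·g: L₀ = L_f ⊗_s L_g, ord ≤ 2·1.
Derive L from L₀ (diff closure).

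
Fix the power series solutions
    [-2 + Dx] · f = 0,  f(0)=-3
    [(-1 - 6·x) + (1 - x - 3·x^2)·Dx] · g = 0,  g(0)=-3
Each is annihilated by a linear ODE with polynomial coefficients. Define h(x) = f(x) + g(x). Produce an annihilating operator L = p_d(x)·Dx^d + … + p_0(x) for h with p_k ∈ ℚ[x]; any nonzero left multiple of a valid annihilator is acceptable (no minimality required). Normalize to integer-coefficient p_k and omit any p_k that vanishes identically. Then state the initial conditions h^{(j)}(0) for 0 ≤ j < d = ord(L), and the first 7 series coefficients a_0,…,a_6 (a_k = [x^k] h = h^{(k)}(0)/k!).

f: a_k = -3, -6, -6, -4, -2, -4/5, -4/15, …
g: a_k = -3, -3, -12, -21, -57, -120, -291, …
L₀ := lclm(L_f,L_g); ord L₀ ≤ 1+1.
L = (12 + 16·x + 144·x^2 + 72·x^3) + (-4 - 26·x - 74·x^2 + 24·x^3 + 36·x^4)·Dx + (-1 + 9·x + x^2 - 30·x^3 - 18·x^4)·Dx^2  (order 2).
h: a_k = -6, -9, -18, -25, -59, -604/5, -4369/15, …
ICs: h(0) = -6, h′(0) = -9.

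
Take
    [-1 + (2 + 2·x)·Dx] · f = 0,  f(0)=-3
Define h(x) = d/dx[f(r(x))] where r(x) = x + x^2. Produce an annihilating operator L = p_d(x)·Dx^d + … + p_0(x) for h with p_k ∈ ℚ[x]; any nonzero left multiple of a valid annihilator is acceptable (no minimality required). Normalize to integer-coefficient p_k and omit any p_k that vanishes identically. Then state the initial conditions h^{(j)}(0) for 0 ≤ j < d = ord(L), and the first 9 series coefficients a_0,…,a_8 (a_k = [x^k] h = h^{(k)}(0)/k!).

L = 3 + (-2 - 6·x - 6·x^2 - 4·x^3)·Dx  (order 1).
h: a_k = -3/2, -9/4, 27/16, -9/32, -225/256, 513/512, -441/2048, -2601/4096, 51111/65536, …
ICs: h(0) = -3/2.

f: a_k = -3, -3/2, 3/8, -3/16, 15/128, -21/256, 63/1024, -99/2048, 1287/32768, …
h₀=f(r): pull back L_f along r ⇒ L₀.
h=h₀': d/dx-closure on L₀ ⇒ L.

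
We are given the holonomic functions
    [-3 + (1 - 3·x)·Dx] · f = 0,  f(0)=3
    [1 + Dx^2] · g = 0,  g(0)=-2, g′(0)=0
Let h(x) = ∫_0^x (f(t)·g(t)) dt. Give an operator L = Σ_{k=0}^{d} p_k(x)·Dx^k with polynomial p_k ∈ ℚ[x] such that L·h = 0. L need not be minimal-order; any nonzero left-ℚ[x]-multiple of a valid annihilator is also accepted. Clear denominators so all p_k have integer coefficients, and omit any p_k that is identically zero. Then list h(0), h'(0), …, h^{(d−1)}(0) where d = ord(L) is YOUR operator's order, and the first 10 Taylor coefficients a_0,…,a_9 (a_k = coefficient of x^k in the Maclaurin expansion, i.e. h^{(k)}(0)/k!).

f: a_k = 3, 9, 27, 81, 243, 729, 2187, 6561, 19683, 59049, …
g: a_k = -2, 0, 1, 0, -1/12, 0, 1/360, 0, -1/20160, 0, …
h₀=f·g: eliminate ⇒ L₀, order ≤ 1·2.
h=∫₀ˣh₀: take L = L₀·Dx.
L = (-1 + 3·x)·Dx + 6·Dx^2 + (-1 + 3·x)·Dx^3  (order 3).
h: a_k = 0, -6, -9, -17, -153/4, -1837/20, -1837/8, -495989/840, -495989/320, -249978457/60480, …
ICs: h(0) = 0, h′(0) = -6, h′′(0) = -18.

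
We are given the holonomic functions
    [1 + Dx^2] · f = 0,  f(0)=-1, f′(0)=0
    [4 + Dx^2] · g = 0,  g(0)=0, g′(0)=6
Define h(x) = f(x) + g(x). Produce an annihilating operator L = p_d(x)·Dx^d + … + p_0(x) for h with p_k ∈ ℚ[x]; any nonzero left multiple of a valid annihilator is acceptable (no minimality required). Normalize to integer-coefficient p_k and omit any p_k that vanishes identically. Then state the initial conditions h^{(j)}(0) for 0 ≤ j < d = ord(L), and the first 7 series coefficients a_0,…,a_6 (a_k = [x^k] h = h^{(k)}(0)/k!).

L = 4 + 5·Dx^2 + Dx^4  (order 4).
h: a_k = -1, 6, 1/2, -4, -1/24, 4/5, 1/720, …
ICs: h(0) = -1, h′(0) = 6, h′′(0) = 1, h′′′(0) = -24.

f: a_k = -1, 0, 1/2, 0, -1/24, 0, 1/720, …
g: a_k = 0, 6, 0, -4, 0, 4/5, 0, …
h₀=f+g: left-lcm gives L₀, ord ≤ 4.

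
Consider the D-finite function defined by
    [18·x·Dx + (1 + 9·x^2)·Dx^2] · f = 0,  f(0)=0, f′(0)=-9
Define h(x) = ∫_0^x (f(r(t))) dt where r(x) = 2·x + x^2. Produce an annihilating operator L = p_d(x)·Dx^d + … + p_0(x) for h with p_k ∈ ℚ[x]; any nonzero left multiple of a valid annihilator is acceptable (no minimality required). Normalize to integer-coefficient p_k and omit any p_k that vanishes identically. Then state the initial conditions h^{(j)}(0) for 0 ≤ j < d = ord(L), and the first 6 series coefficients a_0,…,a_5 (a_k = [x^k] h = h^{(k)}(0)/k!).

L = (-1 + 72·x + 144·x^2 + 108·x^3 + 27·x^4)·Dx^2 + (1 + x + 36·x^2 + 72·x^3 + 45·x^4 + 9·x^5)·Dx^3  (order 3).
h: a_k = 0, 0, -9, -3, 54, 324/5, …
ICs: h(0) = 0, h′(0) = 0, h′′(0) = -18.

f: a_k = 0, -9, 0, 27, 0, -729/5, …
Substitute x→r, Dx→(1/r')Dx; clear ⇒ L₀.
h=∫h₀ ⇒ L = L₀·Dx.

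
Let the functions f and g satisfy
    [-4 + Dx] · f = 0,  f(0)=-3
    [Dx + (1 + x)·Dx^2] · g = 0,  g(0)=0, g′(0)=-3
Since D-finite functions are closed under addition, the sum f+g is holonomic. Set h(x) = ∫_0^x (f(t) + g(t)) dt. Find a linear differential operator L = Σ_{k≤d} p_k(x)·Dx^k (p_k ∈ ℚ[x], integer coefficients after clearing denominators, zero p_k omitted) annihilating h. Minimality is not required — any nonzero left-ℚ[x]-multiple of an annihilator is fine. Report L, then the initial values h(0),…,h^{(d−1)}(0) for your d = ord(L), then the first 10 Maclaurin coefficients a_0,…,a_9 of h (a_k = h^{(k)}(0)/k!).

f: a_k = -3, -12, -24, -32, -32, -128/5, -256/15, -1024/105, -512/105, -2048/945, …
g: a_k = 0, -3, 3/2, -1, 3/4, -3/5, 1/2, -3/7, 3/8, -1/3, …
Sum ⇒ L₀ = lclm(L_f,L_g) in ℚ(x)⟨Dx⟩.
h=∫h₀ ⇒ L = L₀·Dx.
L = (-24 - 16·x)·Dx^2 + (-14 - 32·x - 16·x^2)·Dx^3 + (5 + 9·x + 4·x^2)·Dx^4  (order 4).
h: a_k = 0, -3, -15/2, -15/2, -33/4, -25/4, -131/30, -71/30, -1069/840, -3781/7560, …
ICs: h(0) = 0, h′(0) = -3, h′′(0) = -15, h′′′(0) = -45.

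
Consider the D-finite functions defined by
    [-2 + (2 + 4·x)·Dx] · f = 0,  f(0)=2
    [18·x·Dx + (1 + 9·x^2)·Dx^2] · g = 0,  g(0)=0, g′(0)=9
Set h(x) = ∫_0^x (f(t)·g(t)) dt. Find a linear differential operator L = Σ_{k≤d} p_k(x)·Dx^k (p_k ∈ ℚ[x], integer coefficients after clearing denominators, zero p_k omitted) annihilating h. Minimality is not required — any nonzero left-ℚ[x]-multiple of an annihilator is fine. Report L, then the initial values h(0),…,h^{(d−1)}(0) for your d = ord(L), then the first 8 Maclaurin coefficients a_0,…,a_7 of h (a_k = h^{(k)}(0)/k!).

L = (3 - 18·x - 9·x^2)·Dx + (-2 + 14·x + 54·x^2 + 36·x^3)·Dx^2 + (1 + 4·x + 13·x^2 + 36·x^3 + 36·x^4)·Dx^3  (order 3).
h: a_k = 0, 0, 9, 6, -63/4, -9, 2049/40, 801/20, …
ICs: h(0) = 0, h′(0) = 0, h′′(0) = 18.

f: a_k = 2, 2, -1, 1, -5/4, 7/4, -21/8, 33/8, …
g: a_k = 0, 9, 0, -27, 0, 729/5, 0, -6561/7, …
L₀ := L_f ⊗_s L_g (sym. prod.), ord ≤ 2.
∫: right-multiply L₀ by Dx.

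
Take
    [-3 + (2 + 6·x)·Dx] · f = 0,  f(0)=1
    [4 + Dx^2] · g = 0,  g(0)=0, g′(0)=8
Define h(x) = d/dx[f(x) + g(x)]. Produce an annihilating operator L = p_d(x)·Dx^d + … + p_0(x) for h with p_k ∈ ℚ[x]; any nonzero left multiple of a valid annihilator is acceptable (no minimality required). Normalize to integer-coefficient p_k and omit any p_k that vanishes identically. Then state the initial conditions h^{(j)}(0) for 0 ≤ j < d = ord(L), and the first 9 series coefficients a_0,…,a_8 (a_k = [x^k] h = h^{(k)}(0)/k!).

f: a_k = 1, 3/2, -9/8, 27/16, -405/128, 1701/256, -15309/1024, 72171/2048, -2814669/32768, …
g: a_k = 0, 8, 0, -16/3, 0, 16/15, 0, -32/315, 0, …
Sum ⇒ L₀ = lclm(L_f,L_g) in ℚ(x)⟨Dx⟩.
Derive L from L₀ (diff closure).
L = (-1812 - 1152·x - 1728·x^2) + (-344 - 1800·x - 3456·x^2 - 3456·x^3)·Dx + (-453 - 288·x - 432·x^2)·Dx^2 + (-86 - 450·x - 864·x^2 - 864·x^3)·Dx^3  (order 3).
h: a_k = 19/2, -9/4, -175/16, -405/32, 29611/768, -45927/512, 22668329/92160, -2814669/4096, 39898981651/20643840, …
ICs: h(0) = 19/2, h′(0) = -9/4, h′′(0) = -175/8.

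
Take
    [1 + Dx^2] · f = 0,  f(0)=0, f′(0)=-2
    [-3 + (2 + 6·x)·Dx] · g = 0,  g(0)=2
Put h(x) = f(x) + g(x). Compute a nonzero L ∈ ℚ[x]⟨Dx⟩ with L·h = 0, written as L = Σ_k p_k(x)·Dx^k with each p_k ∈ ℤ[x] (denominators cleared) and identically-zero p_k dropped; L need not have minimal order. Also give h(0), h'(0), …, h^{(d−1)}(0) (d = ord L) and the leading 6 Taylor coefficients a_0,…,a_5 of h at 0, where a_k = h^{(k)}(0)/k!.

f: a_k = 0, -2, 0, 1/3, 0, -1/60, …
g: a_k = 2, 3, -9/4, 27/8, -405/64, 1701/128, …
L₀ := lclm(L_f,L_g); ord L₀ ≤ 2+1.
L = (-93 - 72·x - 108·x^2) + (-10 + 18·x + 216·x^2 + 216·x^3)·Dx + (-93 - 72·x - 108·x^2)·Dx^2 + (-10 + 18·x + 216·x^2 + 216·x^3)·Dx^3  (order 3).
h: a_k = 2, 1, -9/4, 89/24, -405/64, 25483/1920, …
ICs: h(0) = 2, h′(0) = 1, h′′(0) = -9/2.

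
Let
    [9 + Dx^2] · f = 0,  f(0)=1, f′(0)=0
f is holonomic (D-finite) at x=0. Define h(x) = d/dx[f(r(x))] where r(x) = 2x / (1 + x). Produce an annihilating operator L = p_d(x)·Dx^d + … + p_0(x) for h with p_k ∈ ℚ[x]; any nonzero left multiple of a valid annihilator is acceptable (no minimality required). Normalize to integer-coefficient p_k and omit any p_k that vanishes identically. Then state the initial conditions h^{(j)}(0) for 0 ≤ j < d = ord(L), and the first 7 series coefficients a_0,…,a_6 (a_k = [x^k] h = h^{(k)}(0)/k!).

f: a_k = 1, 0, -9/2, 0, 27/8, 0, -81/80, …
Substitute x→r, Dx→(1/r')Dx; clear ⇒ L₀.
h₀' ⇒ L via d/dx closure of L₀.
L = (42 + 12·x + 6·x^2) + (6 + 18·x + 18·x^2 + 6·x^3)·Dx + (1 + 4·x + 6·x^2 + 4·x^3 + x^4)·Dx^2  (order 2).
h: a_k = 0, -36, 108, 0, -720, 11556/5, -20412/5, …
ICs: h(0) = 0, h′(0) = -36.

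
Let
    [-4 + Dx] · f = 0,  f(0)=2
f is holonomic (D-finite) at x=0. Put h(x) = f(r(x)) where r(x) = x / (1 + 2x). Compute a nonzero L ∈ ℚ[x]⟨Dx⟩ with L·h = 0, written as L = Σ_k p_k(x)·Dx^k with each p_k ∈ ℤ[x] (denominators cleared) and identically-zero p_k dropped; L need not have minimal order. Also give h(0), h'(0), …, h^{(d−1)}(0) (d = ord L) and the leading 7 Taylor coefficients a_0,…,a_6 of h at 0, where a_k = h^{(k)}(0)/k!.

f: a_k = 2, 8, 16, 64/3, 64/3, 256/15, 512/45, …
Change of var in L_f (x↦r) gives L₀.
L = -4 + (1 + 4·x + 4·x^2)·Dx  (order 1).
h: a_k = 2, 8, 0, -32/3, 64/3, -128/5, 512/45, …
ICs: h(0) = 2.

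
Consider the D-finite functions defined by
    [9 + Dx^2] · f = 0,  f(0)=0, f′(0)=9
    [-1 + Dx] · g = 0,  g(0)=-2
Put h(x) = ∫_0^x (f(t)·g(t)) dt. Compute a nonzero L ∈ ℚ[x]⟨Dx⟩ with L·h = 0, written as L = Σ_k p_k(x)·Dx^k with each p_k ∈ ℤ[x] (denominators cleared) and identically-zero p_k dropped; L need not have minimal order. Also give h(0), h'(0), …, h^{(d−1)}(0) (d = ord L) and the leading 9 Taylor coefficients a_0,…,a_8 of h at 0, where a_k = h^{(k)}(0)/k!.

f: a_k = 0, 9, 0, -27/2, 0, 243/40, 0, -729/560, 0, …
g: a_k = -2, -2, -1, -1/3, -1/12, -1/60, -1/360, -1/2520, -1/20160, …
L₀ := L_f ⊗_s L_g (sym. prod.), ord ≤ 2.
Integrate: L := L₀·Dx.
L = 10·Dx - 2·Dx^2 + Dx^3  (order 3).
h: a_k = 0, 0, -9, -6, 9/2, 24/5, 1/10, -39/35, -83/280, …
ICs: h(0) = 0, h′(0) = 0, h′′(0) = -18.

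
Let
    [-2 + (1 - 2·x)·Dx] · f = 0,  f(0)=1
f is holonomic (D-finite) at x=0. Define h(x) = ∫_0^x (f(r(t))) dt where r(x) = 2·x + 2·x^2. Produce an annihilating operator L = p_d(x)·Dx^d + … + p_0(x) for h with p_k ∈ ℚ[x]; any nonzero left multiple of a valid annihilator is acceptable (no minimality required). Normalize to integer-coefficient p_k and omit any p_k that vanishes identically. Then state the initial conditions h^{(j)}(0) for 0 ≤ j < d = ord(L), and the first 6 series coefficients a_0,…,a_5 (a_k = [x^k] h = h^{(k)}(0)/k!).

f: a_k = 1, 2, 4, 8, 16, 32, …
Substitute x→r, Dx→(1/r')Dx; clear ⇒ L₀.
h=∫₀ˣh₀: take L = L₀·Dx.
L = (4 + 8·x)·Dx + (-1 + 4·x + 4·x^2)·Dx^2  (order 2).
h: a_k = 0, 1, 2, 20/3, 24, 464/5, …
ICs: h(0) = 0, h′(0) = 1.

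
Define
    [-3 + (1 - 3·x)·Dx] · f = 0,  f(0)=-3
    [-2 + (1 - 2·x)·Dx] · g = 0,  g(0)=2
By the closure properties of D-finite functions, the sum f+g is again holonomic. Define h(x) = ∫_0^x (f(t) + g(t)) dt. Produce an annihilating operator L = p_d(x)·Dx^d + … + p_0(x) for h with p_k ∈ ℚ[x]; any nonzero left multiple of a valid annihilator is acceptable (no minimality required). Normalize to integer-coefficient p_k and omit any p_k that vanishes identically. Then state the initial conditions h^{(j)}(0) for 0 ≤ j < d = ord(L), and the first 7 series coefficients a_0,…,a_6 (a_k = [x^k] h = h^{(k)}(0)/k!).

f: a_k = -3, -9, -27, -81, -243, -729, -2187, …
g: a_k = 2, 4, 8, 16, 32, 64, 128, …
Sum ⇒ L₀ = lclm(L_f,L_g) in ℚ(x)⟨Dx⟩.
h=∫₀ˣh₀: take L = L₀·Dx.
L = -12·Dx + (10 - 24·x)·Dx^2 + (-1 + 5·x - 6·x^2)·Dx^3  (order 3).
h: a_k = 0, -1, -5/2, -19/3, -65/4, -211/5, -665/6, …
ICs: h(0) = 0, h′(0) = -1, h′′(0) = -5.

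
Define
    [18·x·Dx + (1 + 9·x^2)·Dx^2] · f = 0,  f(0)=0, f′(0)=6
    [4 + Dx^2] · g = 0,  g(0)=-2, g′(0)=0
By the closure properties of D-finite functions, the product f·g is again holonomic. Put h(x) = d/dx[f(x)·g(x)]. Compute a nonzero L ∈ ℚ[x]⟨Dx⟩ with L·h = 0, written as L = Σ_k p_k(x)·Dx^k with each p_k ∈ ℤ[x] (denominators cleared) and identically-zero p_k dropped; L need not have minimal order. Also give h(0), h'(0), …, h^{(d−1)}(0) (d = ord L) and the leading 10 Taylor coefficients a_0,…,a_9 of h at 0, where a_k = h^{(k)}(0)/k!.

L = (52480 + 1115424·x^2 + 18751824·x^4 + 15209856·x^6 + 3464208·x^8 - 11337408·x^10 + 34012224·x^12) + (31032·x + 1320624·x^3 + 10701720·x^5 + 13646880·x^7 + 18895680·x^9 + 34012224·x^11)·Dx + (13640 + 300780·x^2 + 4978584·x^4 + 5269212·x^6 + 3621672·x^8 + 2834352·x^10 + 17006112·x^12)·Dx^2 + (7758·x + 330156·x^3 + 2675430·x^5 + 3411720·x^7 + 4723920·x^9 + 8503056·x^11)·Dx^3 + (130 + 5481·x^2 + 72657·x^4 + 366687·x^6 + 688905·x^8 + 1417176·x^10 + 2125764·x^12)·Dx^4  (order 4).
h: a_k = -12, 0, 180, 0, -1372, 0, 174676/15, 0, -3584796/35, 0, …
ICs: h(0) = -12, h′(0) = 0, h′′(0) = 360, h′′′(0) = 0.

f: a_k = 0, 6, 0, -18, 0, 486/5, 0, -4374/7, 0, 4374, …
g: a_k = -2, 0, 4, 0, -4/3, 0, 8/45, 0, -4/315, 0, …
h₀=f·g: eliminate ⇒ L₀, order ≤ 2·2.
Derive L from L₀ (diff closure).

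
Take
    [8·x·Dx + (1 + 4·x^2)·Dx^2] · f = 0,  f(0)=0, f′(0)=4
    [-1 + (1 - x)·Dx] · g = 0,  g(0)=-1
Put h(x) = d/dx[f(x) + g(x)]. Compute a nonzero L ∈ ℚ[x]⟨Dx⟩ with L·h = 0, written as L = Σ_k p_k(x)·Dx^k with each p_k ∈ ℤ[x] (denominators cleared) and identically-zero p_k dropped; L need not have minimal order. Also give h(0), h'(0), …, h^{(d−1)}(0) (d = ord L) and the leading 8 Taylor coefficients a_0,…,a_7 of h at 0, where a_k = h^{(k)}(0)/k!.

f: a_k = 0, 4, 0, -16/3, 0, 64/5, 0, -256/7, …
g: a_k = -1, -1, -1, -1, -1, -1, -1, -1, …
Weyl lclm of L_f,L_g ⇒ L₀ (ord ≤ 3).
h=h₀': d/dx-closure on L₀ ⇒ L.
L = (8 - 32·x - 96·x^2) + (-7 + 8·x + 20·x^2 - 96·x^3)·Dx + (1 + 3·x + 12·x^3 - 16·x^4)·Dx^2  (order 2).
h: a_k = 3, -2, -19, -4, 59, -6, -263, -8, …
ICs: h(0) = 3, h′(0) = -2.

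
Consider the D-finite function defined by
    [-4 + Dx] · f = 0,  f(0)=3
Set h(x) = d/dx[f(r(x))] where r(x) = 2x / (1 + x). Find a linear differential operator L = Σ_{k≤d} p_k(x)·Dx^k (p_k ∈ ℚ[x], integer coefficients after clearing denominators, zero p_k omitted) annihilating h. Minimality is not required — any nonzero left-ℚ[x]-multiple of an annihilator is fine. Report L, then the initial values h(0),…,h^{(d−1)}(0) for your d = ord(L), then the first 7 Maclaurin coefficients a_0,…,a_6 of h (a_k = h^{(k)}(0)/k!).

L = (6 - 2·x) + (-1 - 2·x - x^2)·Dx  (order 1).
h: a_k = 24, 144, 264, 32, -264, 368/5, 3224/15, …
ICs: h(0) = 24.

f: a_k = 3, 12, 24, 32, 32, 128/5, 256/15, …
f∘r: x↦r, Dx↦Dx/r' in L_f ⇒ L₀.
h=h₀': d/dx-closure on L₀ ⇒ L.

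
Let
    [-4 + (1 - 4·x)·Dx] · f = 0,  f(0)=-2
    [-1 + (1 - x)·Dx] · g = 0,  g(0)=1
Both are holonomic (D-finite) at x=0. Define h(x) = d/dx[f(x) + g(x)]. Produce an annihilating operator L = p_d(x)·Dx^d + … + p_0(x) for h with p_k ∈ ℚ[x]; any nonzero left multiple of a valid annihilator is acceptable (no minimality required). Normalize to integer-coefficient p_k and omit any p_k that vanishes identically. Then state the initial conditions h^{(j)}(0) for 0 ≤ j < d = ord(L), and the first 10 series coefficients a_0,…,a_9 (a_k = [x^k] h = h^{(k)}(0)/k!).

L = 24 + (-15 + 24·x)·Dx + (1 - 5·x + 4·x^2)·Dx^2  (order 2).
h: a_k = -7, -62, -381, -2044, -10235, -49146, -229369, -1048568, -4718583, -20971510, …
ICs: h(0) = -7, h′(0) = -62.

f: a_k = -2, -8, -32, -128, -512, -2048, -8192, -32768, -131072, -524288, …
g: a_k = 1, 1, 1, 1, 1, 1, 1, 1, 1, 1, …
Weyl lclm of L_f,L_g ⇒ L₀ (ord ≤ 2).
Differentiate: ansatz ord ≤ ord L₀ ⇒ L.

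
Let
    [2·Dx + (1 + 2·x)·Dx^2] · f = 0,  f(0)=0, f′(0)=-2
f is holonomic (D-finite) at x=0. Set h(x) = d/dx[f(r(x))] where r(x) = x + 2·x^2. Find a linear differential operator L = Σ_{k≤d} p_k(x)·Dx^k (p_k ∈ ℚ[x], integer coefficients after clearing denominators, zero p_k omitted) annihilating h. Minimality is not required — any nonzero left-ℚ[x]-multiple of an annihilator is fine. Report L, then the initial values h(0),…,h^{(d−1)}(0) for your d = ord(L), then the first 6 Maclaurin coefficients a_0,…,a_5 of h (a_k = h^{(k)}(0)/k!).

L = (-2 + 8·x + 16·x^2) + (1 + 6·x + 12·x^2 + 16·x^3)·Dx  (order 1).
h: a_k = -2, -4, 16, -16, -32, 128, …
ICs: h(0) = -2.

f: a_k = 0, -2, 2, -8/3, 4, -32/5, …
h₀=f(r): pull back L_f along r ⇒ L₀.
h=h₀': d/dx-closure on L₀ ⇒ L.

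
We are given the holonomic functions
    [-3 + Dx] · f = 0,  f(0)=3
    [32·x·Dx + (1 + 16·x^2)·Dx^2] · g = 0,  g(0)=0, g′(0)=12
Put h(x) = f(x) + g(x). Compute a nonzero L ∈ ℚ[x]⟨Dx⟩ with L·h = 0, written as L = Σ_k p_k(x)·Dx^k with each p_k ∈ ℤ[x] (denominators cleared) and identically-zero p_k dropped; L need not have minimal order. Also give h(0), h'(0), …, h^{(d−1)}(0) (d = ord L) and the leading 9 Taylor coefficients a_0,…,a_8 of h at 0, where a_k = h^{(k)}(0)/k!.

L = (96 - 288·x - 4608·x^2 - 4608·x^3)·Dx + (-41 + 1248·x^2 - 2304·x^4)·Dx^2 + (3 + 32·x + 96·x^2 + 512·x^3 + 768·x^4)·Dx^3  (order 3).
h: a_k = 3, 21, 27/2, -101/2, 81/8, 24819/40, 243/80, -561633/80, 2187/4480, …
ICs: h(0) = 3, h′(0) = 21, h′′(0) = 27.

f: a_k = 3, 9, 27/2, 27/2, 81/8, 243/40, 243/80, 729/560, 2187/4480, …
g: a_k = 0, 12, 0, -64, 0, 3072/5, 0, -49152/7, 0, …
f+g: L₀ = lclm(L_f,L_g), ord ≤ 1+2.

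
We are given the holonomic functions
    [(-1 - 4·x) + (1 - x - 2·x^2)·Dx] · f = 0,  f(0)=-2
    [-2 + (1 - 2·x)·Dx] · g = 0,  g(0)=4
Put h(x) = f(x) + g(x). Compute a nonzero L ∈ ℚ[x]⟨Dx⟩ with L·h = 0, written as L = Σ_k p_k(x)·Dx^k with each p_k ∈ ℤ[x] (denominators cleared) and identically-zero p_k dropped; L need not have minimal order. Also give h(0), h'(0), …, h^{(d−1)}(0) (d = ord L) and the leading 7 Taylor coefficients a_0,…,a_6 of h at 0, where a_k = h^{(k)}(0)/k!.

f: a_k = -2, -2, -6, -10, -22, -42, -86, …
g: a_k = 4, 8, 16, 32, 64, 128, 256, …
Weyl lclm of L_f,L_g ⇒ L₀ (ord ≤ 2).
L = -4 + (-2 - 8·x)·Dx + (1 - x - 2·x^2)·Dx^2  (order 2).
h: a_k = 2, 6, 10, 22, 42, 86, 170, …
ICs: h(0) = 2, h′(0) = 6.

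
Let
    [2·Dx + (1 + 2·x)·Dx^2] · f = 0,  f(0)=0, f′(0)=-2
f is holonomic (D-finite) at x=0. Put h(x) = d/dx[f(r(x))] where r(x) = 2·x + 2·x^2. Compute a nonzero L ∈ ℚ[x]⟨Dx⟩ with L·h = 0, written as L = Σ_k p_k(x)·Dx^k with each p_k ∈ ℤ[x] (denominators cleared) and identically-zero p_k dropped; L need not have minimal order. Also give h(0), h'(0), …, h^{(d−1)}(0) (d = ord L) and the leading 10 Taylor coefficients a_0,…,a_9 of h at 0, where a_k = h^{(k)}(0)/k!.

L = 2 + (1 + 2·x)·Dx  (order 1).
h: a_k = -4, 8, -16, 32, -64, 128, -256, 512, -1024, 2048, …
ICs: h(0) = -4.

f: a_k = 0, -2, 2, -8/3, 4, -32/5, 32/3, -128/7, 32, -512/9, …
L₀ from L_f via x↦r, Dx↦r'^{-1}Dx.
Differentiate: ansatz ord ≤ ord L₀ ⇒ L.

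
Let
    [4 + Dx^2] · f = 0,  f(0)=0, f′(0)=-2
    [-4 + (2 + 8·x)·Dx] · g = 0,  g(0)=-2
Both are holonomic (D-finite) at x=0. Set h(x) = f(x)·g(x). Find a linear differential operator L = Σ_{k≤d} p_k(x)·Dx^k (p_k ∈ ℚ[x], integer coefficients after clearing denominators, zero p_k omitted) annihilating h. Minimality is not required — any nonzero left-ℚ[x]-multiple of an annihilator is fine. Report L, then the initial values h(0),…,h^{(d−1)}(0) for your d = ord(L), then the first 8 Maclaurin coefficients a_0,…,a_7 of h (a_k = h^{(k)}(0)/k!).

L = (16 + 32·x + 64·x^2) + (-4 - 16·x)·Dx + (1 + 8·x + 16·x^2)·Dx^2  (order 2).
h: a_k = 0, 4, 8, -32/3, 32/3, -512/15, 512/5, -97792/315, …
ICs: h(0) = 0, h′(0) = 4.

f: a_k = 0, -2, 0, 4/3, 0, -4/15, 0, 8/315, …
g: a_k = -2, -4, 4, -8, 20, -56, 168, -528, …
f·g: L₀ = L_f ⊗_s L_g, ord ≤ 2·1.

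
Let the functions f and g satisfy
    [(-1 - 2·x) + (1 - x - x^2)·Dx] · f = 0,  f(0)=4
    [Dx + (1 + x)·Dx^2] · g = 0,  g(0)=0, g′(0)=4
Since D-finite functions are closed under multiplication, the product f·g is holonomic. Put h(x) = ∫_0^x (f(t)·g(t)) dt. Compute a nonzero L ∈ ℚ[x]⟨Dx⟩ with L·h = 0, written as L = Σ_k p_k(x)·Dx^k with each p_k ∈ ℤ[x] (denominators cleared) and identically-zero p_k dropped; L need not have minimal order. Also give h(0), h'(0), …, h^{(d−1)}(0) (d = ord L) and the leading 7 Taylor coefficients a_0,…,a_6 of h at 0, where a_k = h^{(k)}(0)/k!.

L = (3 + 4·x)·Dx + (1 + 7·x + 5·x^2)·Dx^2 + (-1 + 2·x^2 + x^3)·Dx^3  (order 3).
h: a_k = 0, 0, 8, 8/3, 22/3, 20/3, 494/45, …
ICs: h(0) = 0, h′(0) = 0, h′′(0) = 16.

f: a_k = 4, 4, 8, 12, 20, 32, 52, …
g: a_k = 0, 4, -2, 4/3, -1, 4/5, -2/3, …
h₀=f·g: eliminate ⇒ L₀, order ≤ 1·2.
Integrate: L := L₀·Dx.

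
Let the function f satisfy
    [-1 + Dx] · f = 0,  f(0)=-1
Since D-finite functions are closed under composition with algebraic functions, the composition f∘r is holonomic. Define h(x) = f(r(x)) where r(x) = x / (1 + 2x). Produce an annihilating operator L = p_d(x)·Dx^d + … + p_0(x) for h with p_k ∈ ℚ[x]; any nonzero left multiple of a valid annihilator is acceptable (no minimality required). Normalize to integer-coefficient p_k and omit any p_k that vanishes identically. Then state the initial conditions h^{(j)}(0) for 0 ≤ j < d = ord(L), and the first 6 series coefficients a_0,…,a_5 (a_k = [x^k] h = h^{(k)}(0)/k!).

f: a_k = -1, -1, -1/2, -1/6, -1/24, -1/120, …
Change of var in L_f (x↦r) gives L₀.
L = -1 + (1 + 4·x + 4·x^2)·Dx  (order 1).
h: a_k = -1, -1, 3/2, -13/6, 71/24, -147/40, …
ICs: h(0) = -1.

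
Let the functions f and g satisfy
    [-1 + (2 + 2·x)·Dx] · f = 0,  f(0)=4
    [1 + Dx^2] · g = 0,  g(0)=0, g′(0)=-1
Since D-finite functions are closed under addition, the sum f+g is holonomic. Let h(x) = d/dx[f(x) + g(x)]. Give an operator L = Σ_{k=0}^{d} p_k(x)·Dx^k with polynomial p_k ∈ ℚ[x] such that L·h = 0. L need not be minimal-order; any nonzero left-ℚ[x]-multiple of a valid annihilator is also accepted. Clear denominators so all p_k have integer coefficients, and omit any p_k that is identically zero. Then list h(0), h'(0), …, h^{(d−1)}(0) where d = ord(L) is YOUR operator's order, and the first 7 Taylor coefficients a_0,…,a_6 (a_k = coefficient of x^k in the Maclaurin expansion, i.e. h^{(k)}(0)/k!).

L = (-19 - 8·x - 4·x^2) + (-14 - 30·x - 24·x^2 - 8·x^3)·Dx + (-19 - 8·x - 4·x^2)·Dx^2 + (-14 - 30·x - 24·x^2 - 8·x^3)·Dx^3  (order 3).
h: a_k = 1, -1, 5/4, -5/8, 97/192, -63/128, 10427/23040, …
ICs: h(0) = 1, h′(0) = -1, h′′(0) = 5/2.

f: a_k = 4, 2, -1/2, 1/4, -5/32, 7/64, -21/256, …
g: a_k = 0, -1, 0, 1/6, 0, -1/120, 0, …
L₀ := lclm(L_f,L_g); ord L₀ ≤ 1+2.
Derive L from L₀ (diff closure).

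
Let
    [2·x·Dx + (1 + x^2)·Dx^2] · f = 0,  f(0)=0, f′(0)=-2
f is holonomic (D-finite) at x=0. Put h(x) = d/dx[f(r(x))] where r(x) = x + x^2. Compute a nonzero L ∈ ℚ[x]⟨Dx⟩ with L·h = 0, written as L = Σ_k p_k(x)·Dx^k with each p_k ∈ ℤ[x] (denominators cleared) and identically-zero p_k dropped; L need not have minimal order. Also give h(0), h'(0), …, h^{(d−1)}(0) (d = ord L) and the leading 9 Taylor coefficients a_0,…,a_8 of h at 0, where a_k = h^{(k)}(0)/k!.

L = (-2 + 2·x + 8·x^2 + 12·x^3 + 6·x^4) + (1 + 2·x + x^2 + 4·x^3 + 5·x^4 + 2·x^5)·Dx  (order 1).
h: a_k = -2, -4, 2, 8, 8, -8, -26, -16, 34, …
ICs: h(0) = -2.

f: a_k = 0, -2, 0, 2/3, 0, -2/5, 0, 2/7, 0, …
f∘r: x↦r, Dx↦Dx/r' in L_f ⇒ L₀.
h=h₀': d/dx-closure on L₀ ⇒ L.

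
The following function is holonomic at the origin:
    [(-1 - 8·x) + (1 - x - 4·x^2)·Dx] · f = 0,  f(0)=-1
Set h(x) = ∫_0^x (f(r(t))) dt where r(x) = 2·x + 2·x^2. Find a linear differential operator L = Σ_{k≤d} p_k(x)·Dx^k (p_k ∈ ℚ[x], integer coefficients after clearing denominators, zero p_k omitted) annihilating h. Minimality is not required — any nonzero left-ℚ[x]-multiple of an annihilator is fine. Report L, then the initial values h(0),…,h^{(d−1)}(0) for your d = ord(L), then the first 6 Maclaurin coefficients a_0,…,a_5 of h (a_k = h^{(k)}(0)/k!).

L = (2 + 36·x + 96·x^2 + 64·x^3)·Dx + (-1 + 2·x + 18·x^2 + 32·x^3 + 16·x^4)·Dx^2  (order 2).
h: a_k = 0, -1, -1, -22/3, -28, -140, …
ICs: h(0) = 0, h′(0) = -1.

f: a_k = -1, -1, -5, -9, -29, -65, …
Substitute x→r, Dx→(1/r')Dx; clear ⇒ L₀.
∫: right-multiply L₀ by Dx.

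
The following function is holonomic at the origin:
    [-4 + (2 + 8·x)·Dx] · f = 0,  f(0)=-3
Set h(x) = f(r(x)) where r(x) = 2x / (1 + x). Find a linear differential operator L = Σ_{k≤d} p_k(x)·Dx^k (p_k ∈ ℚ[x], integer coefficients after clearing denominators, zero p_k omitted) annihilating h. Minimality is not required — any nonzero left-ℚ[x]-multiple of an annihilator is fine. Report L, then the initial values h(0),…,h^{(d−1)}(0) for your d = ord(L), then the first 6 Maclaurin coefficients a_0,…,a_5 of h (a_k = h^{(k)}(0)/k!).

f: a_k = -3, -6, 6, -12, 30, -84, …
Change of var in L_f (x↦r) gives L₀.
L = -4 + (1 + 10·x + 9·x^2)·Dx  (order 1).
h: a_k = -3, -12, 36, -156, 852, -5292, …
ICs: h(0) = -3.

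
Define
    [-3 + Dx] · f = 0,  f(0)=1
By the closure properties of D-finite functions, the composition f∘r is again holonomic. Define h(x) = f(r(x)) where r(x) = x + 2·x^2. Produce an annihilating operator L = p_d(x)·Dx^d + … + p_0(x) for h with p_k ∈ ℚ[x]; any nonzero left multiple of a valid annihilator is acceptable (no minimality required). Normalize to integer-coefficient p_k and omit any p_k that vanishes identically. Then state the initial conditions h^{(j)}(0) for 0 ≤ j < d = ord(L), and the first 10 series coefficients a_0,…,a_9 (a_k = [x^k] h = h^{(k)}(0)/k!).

L = (-3 - 12·x) + Dx  (order 1).
h: a_k = 1, 3, 21/2, 45/2, 387/8, 3321/40, 11061/80, 112887/560, 253557/896, 232389/640, …
ICs: h(0) = 1.

f: a_k = 1, 3, 9/2, 9/2, 27/8, 81/40, 81/80, 243/560, 729/4480, 243/4480, …
f∘r: x↦r, Dx↦Dx/r' in L_f ⇒ L₀.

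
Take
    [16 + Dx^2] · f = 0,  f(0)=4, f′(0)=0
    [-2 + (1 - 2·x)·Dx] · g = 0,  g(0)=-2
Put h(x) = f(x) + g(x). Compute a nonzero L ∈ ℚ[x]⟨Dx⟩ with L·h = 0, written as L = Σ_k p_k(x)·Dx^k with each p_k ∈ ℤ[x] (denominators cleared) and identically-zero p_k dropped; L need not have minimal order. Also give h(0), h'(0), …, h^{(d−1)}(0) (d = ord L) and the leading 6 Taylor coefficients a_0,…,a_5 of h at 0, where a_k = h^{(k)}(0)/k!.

f: a_k = 4, 0, -32, 0, 128/3, 0, …
g: a_k = -2, -4, -8, -16, -32, -64, …
f+g: L₀ = lclm(L_f,L_g), ord ≤ 2+1.
L = (-160 + 256·x - 256·x^2) + (48 - 224·x + 384·x^2 - 256·x^3)·Dx + (-10 + 16·x - 16·x^2)·Dx^2 + (3 - 14·x + 24·x^2 - 16·x^3)·Dx^3  (order 3).
h: a_k = 2, -4, -40, -16, 32/3, -64, …
ICs: h(0) = 2, h′(0) = -4, h′′(0) = -80.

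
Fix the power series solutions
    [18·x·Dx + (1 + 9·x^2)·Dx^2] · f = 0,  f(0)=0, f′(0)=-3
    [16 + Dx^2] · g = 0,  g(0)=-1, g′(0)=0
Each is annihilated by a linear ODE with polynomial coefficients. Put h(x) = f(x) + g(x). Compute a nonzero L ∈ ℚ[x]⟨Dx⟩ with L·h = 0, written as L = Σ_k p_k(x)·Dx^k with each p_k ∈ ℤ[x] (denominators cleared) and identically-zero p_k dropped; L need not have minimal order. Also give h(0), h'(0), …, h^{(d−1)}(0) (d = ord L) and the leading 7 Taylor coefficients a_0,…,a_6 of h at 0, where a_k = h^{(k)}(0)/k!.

L = (-13248·x + 181440·x^3 + 186624·x^5)·Dx + (-16 + 6048·x^2 + 66096·x^4 + 93312·x^6)·Dx^2 + (-828·x + 11340·x^3 + 11664·x^5)·Dx^3 + (-1 + 378·x^2 + 4131·x^4 + 5832·x^6)·Dx^4  (order 4).
h: a_k = -1, -3, 8, 9, -32/3, -243/5, 256/45, …
ICs: h(0) = -1, h′(0) = -3, h′′(0) = 16, h′′′(0) = 54.

f: a_k = 0, -3, 0, 9, 0, -243/5, 0, …
g: a_k = -1, 0, 8, 0, -32/3, 0, 256/45, …
h₀=f+g: left-lcm gives L₀, ord ≤ 4.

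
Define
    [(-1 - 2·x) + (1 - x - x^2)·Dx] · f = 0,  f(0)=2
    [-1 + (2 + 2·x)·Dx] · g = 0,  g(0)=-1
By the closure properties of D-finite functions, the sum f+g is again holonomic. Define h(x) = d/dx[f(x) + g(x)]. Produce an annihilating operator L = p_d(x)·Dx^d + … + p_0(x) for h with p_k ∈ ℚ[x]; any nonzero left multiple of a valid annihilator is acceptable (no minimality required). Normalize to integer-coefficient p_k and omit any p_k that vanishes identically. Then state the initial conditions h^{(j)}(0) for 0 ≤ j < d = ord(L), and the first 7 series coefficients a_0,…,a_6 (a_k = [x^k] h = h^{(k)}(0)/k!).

f: a_k = 2, 2, 4, 6, 10, 16, 26, …
g: a_k = -1, -1/2, 1/8, -1/16, 5/128, -7/256, 21/1024, …
h₀=f+g: left-lcm gives L₀, ord ≤ 2.
Derive L from L₀ (diff closure).
L = (-48 - 138·x - 156·x^2 - 84·x^3 - 30·x^4) + (-69 - 336·x - 615·x^2 - 576·x^3 - 321·x^4 - 90·x^5)·Dx + (18 + 42·x + 6·x^2 - 82·x^3 - 126·x^4 - 82·x^5 - 20·x^6)·Dx^2  (order 2).
h: a_k = 3/2, 33/4, 285/16, 1285/32, 20445/256, 79935/512, 601881/2048, …
ICs: h(0) = 3/2, h′(0) = 33/4.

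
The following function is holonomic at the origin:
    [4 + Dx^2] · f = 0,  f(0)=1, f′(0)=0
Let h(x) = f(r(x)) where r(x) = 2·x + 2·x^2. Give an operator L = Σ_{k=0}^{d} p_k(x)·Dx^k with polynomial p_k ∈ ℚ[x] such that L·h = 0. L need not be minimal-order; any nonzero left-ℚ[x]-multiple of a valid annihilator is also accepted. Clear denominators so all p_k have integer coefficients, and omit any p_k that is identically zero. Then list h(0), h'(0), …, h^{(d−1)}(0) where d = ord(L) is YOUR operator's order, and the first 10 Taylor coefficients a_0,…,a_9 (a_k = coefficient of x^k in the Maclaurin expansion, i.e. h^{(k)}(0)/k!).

f: a_k = 1, 0, -2, 0, 2/3, 0, -4/45, 0, 2/315, 0, …
f∘r: x↦r, Dx↦Dx/r' in L_f ⇒ L₀.
L = (16 + 96·x + 192·x^2 + 128·x^3) - 2·Dx + (1 + 2·x)·Dx^2  (order 2).
h: a_k = 1, 0, -8, -16, 8/3, 128/3, 2624/45, 128/15, -23008/315, -31744/315, …
ICs: h(0) = 1, h′(0) = 0.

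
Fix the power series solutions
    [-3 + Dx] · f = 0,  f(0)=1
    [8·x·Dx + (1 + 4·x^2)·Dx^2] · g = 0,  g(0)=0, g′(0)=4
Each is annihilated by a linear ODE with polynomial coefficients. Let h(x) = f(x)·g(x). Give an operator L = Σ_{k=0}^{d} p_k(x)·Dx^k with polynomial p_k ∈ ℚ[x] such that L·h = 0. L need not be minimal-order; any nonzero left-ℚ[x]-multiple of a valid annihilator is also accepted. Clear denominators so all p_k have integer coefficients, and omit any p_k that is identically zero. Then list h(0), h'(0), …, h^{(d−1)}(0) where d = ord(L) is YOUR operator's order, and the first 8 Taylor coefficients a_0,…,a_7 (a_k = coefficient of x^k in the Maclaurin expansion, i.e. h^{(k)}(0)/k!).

f: a_k = 1, 3, 9/2, 9/2, 27/8, 81/40, 81/80, 243/560, …
g: a_k = 0, 4, 0, -16/3, 0, 64/5, 0, -256/7, …
h₀=f·g: eliminate ⇒ L₀, order ≤ 1·2.
L = (9 - 24·x + 36·x^2) + (-6 + 8·x - 24·x^2)·Dx + (1 + 4·x^2)·Dx^2  (order 2).
h: a_k = 0, 4, 12, 38/3, 2, 23/10, 45/2, 991/140, …
ICs: h(0) = 0, h′(0) = 4.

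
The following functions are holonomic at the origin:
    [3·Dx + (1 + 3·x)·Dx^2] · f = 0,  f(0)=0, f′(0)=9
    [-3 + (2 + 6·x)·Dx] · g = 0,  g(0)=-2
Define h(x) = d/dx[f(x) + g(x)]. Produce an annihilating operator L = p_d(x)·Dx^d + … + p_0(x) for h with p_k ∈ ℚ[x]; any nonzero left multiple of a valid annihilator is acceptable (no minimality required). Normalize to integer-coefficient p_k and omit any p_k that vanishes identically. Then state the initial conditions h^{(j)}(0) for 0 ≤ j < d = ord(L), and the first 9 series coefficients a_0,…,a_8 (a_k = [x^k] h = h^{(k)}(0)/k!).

f: a_k = 0, 9, -27/2, 27, -243/4, 729/5, -729/2, 6561/7, -19683/8, …
g: a_k = -2, -3, 9/4, -27/8, 405/64, -1701/128, 15309/512, -72171/1024, 2814669/16384, …
L₀ := lclm(L_f,L_g); ord L₀ ≤ 2+1.
Derive L from L₀ (diff closure).
L = 9 + (15 + 45·x)·Dx + (2 + 12·x + 18·x^2)·Dx^2  (order 2).
h: a_k = 6, -45/2, 567/8, -3483/16, 84807/128, -513945/256, 6213267/1024, -37496115/2048, 1808257527/32768, …
ICs: h(0) = 6, h′(0) = -45/2.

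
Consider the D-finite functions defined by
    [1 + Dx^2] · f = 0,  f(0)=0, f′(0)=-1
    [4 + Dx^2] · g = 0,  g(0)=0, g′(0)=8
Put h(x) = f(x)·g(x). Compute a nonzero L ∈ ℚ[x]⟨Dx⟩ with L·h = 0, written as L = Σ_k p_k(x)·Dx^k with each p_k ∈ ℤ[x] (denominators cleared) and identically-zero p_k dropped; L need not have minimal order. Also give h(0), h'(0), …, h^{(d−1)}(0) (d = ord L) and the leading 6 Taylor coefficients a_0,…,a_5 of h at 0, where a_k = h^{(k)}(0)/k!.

L = 9 + 10·Dx^2 + Dx^4  (order 4).
h: a_k = 0, 0, -8, 0, 20/3, 0, …
ICs: h(0) = 0, h′(0) = 0, h′′(0) = -16, h′′′(0) = 0.

f: a_k = 0, -1, 0, 1/6, 0, -1/120, …
g: a_k = 0, 8, 0, -16/3, 0, 16/15, …
Sym-product of L_f,L_g gives L₀ (≤ ord 4).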